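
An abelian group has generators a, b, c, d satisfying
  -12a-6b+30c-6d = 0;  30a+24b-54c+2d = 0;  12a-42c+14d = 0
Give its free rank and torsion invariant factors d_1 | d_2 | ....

Answer: M ≅ ℤ^1 ⊕ ℤ/2 ⊕ ℤ/6 ⊕ ℤ/6

Derivation:
rank_ℚ(R)=3; free=4−3=1
SNF(R) diag = [2, 6, 6] → torsion [2, 6, 6]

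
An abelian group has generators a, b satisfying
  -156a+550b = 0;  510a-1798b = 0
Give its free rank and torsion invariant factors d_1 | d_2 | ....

rank_ℚ(R)=2; free=2−2=0
SNF(R) diag = [2, 6] → torsion [2, 6]

Answer: M ≅ ℤ/2 ⊕ ℤ/6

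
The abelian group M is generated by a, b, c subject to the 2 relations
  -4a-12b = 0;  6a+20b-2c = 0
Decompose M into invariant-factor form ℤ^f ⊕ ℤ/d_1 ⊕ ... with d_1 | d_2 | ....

Answer: M ≅ ℤ^1 ⊕ ℤ/2 ⊕ ℤ/4

Derivation:
rank_ℚ(R)=2; free=3−2=1
SNF(R) diag = [2, 4] → torsion [2, 4]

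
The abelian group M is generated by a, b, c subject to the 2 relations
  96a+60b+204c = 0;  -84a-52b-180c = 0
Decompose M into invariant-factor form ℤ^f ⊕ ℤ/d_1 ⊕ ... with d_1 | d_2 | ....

Answer: M ≅ ℤ^1 ⊕ ℤ/4 ⊕ ℤ/12

Derivation:
rank_ℚ(R)=2; free=3−2=1
SNF(R) diag = [4, 12] → torsion [4, 12]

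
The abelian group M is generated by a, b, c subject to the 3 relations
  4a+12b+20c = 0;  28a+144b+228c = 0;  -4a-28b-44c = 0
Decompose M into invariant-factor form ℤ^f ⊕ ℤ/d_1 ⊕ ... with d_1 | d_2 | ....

rank_ℚ(R)=3; free=3−3=0
SNF(R) diag = [4, 4, 8] → torsion [4, 4, 8]

Answer: M ≅ ℤ/4 ⊕ ℤ/4 ⊕ ℤ/8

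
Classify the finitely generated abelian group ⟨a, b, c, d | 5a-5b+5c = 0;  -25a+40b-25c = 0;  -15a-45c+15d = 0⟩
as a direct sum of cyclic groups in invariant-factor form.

Answer: M ≅ ℤ^1 ⊕ ℤ/5 ⊕ ℤ/15 ⊕ ℤ/15

Derivation:
rank_ℚ(R)=3; free=4−3=1
SNF(R) diag = [5, 15, 15] → torsion [5, 15, 15]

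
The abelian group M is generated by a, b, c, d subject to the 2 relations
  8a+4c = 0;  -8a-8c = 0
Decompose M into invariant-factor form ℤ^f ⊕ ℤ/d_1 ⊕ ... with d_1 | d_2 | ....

Answer: M ≅ ℤ^2 ⊕ ℤ/4 ⊕ ℤ/8

Derivation:
rank_ℚ(R)=2; free=4−2=2
SNF(R) diag = [4, 8] → torsion [4, 8]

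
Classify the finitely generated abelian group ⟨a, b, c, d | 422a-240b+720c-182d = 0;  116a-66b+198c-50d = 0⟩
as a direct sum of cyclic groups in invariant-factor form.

rank_ℚ(R)=2; free=4−2=2
SNF(R) diag = [2, 6] → torsion [2, 6]

Answer: M ≅ ℤ^2 ⊕ ℤ/2 ⊕ ℤ/6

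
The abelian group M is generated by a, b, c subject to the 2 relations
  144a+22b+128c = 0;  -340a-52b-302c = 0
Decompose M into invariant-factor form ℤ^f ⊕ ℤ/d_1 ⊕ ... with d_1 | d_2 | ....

Answer: M ≅ ℤ^1 ⊕ ℤ/2 ⊕ ℤ/2

Derivation:
rank_ℚ(R)=2; free=3−2=1
SNF(R) diag = [2, 2] → torsion [2, 2]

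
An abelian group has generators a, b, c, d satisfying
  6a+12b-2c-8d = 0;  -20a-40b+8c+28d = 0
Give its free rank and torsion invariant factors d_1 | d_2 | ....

rank_ℚ(R)=2; free=4−2=2
SNF(R) diag = [2, 4] → torsion [2, 4]

Answer: M ≅ ℤ^2 ⊕ ℤ/2 ⊕ ℤ/4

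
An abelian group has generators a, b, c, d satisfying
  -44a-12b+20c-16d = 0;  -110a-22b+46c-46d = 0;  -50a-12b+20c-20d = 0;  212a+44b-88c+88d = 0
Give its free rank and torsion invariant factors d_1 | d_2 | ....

Answer: M ≅ ℤ/2 ⊕ ℤ/2 ⊕ ℤ/4 ⊕ ℤ/4

Derivation:
rank_ℚ(R)=4; free=4−4=0
SNF(R) diag = [2, 2, 4, 4] → torsion [2, 2, 4, 4]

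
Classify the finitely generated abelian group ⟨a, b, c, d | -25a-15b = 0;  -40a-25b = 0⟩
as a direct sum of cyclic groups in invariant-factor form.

rank_ℚ(R)=2; free=4−2=2
SNF(R) diag = [5, 5] → torsion [5, 5]

Answer: M ≅ ℤ^2 ⊕ ℤ/5 ⊕ ℤ/5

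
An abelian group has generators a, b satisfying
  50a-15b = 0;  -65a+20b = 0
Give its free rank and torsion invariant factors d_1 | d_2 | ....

Answer: M ≅ ℤ/5 ⊕ ℤ/5

Derivation:
rank_ℚ(R)=2; free=2−2=0
SNF(R) diag = [5, 5] → torsion [5, 5]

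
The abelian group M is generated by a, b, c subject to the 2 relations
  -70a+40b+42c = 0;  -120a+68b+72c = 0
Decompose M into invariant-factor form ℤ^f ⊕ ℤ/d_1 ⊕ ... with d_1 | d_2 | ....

rank_ℚ(R)=2; free=3−2=1
SNF(R) diag = [2, 4] → torsion [2, 4]

Answer: M ≅ ℤ^1 ⊕ ℤ/2 ⊕ ℤ/4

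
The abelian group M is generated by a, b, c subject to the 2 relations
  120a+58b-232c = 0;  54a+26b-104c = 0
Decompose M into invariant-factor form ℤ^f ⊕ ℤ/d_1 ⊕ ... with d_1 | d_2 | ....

Answer: M ≅ ℤ^1 ⊕ ℤ/2 ⊕ ℤ/6

Derivation:
rank_ℚ(R)=2; free=3−2=1
SNF(R) diag = [2, 6] → torsion [2, 6]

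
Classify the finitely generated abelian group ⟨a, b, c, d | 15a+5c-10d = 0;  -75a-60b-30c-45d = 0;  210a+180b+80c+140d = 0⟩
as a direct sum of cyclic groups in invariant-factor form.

Answer: M ≅ ℤ^1 ⊕ ℤ/5 ⊕ ℤ/15 ⊕ ℤ/30

Derivation:
rank_ℚ(R)=3; free=4−3=1
SNF(R) diag = [5, 15, 30] → torsion [5, 15, 30]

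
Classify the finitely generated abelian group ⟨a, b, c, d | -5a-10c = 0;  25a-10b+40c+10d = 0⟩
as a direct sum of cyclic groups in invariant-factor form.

rank_ℚ(R)=2; free=4−2=2
SNF(R) diag = [5, 10] → torsion [5, 10]

Answer: M ≅ ℤ^2 ⊕ ℤ/5 ⊕ ℤ/10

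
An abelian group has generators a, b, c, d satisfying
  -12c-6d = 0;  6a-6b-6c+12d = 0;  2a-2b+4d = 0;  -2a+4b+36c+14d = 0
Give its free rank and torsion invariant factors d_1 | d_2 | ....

Answer: M ≅ ℤ/2 ⊕ ℤ/2 ⊕ ℤ/6 ⊕ ℤ/6

Derivation:
rank_ℚ(R)=4; free=4−4=0
SNF(R) diag = [2, 2, 6, 6] → torsion [2, 2, 6, 6]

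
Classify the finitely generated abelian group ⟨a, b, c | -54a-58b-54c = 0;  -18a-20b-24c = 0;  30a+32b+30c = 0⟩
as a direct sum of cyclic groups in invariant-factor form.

rank_ℚ(R)=3; free=3−3=0
SNF(R) diag = [2, 6, 6] → torsion [2, 6, 6]

Answer: M ≅ ℤ/2 ⊕ ℤ/6 ⊕ ℤ/6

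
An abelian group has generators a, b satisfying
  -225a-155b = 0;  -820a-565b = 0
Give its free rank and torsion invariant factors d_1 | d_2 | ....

Answer: M ≅ ℤ/5 ⊕ ℤ/5

Derivation:
rank_ℚ(R)=2; free=2−2=0
SNF(R) diag = [5, 5] → torsion [5, 5]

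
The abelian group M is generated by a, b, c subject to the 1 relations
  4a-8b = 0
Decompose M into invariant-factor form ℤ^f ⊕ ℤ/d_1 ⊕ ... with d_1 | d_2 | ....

rank_ℚ(R)=1; free=3−1=2
SNF(R) diag = [4] → torsion [4]

Answer: M ≅ ℤ^2 ⊕ ℤ/4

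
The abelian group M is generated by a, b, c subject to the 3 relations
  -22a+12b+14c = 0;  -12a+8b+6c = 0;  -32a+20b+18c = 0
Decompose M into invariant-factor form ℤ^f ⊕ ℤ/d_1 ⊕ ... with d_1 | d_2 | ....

rank_ℚ(R)=3; free=3−3=0
SNF(R) diag = [2, 2, 4] → torsion [2, 2, 4]

Answer: M ≅ ℤ/2 ⊕ ℤ/2 ⊕ ℤ/4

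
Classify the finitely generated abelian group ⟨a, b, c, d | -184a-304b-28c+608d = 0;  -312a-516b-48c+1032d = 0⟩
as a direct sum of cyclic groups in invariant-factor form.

rank_ℚ(R)=2; free=4−2=2
SNF(R) diag = [4, 12] → torsion [4, 12]

Answer: M ≅ ℤ^2 ⊕ ℤ/4 ⊕ ℤ/12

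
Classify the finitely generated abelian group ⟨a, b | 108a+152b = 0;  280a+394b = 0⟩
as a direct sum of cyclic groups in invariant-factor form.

Answer: M ≅ ℤ/2 ⊕ ℤ/4

Derivation:
rank_ℚ(R)=2; free=2−2=0
SNF(R) diag = [2, 4] → torsion [2, 4]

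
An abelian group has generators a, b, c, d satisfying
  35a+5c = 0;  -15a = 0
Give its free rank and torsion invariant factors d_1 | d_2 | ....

Answer: M ≅ ℤ^2 ⊕ ℤ/5 ⊕ ℤ/15

Derivation:
rank_ℚ(R)=2; free=4−2=2
SNF(R) diag = [5, 15] → torsion [5, 15]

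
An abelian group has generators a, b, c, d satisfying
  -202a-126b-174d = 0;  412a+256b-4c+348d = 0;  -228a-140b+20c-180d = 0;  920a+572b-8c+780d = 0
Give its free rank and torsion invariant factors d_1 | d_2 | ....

Answer: M ≅ ℤ/2 ⊕ ℤ/4 ⊕ ℤ/12 ⊕ ℤ/12

Derivation:
rank_ℚ(R)=4; free=4−4=0
SNF(R) diag = [2, 4, 12, 12] → torsion [2, 4, 12, 12]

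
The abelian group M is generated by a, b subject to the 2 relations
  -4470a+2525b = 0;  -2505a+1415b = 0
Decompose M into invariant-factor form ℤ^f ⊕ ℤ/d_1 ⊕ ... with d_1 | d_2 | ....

rank_ℚ(R)=2; free=2−2=0
SNF(R) diag = [5, 15] → torsion [5, 15]

Answer: M ≅ ℤ/5 ⊕ ℤ/15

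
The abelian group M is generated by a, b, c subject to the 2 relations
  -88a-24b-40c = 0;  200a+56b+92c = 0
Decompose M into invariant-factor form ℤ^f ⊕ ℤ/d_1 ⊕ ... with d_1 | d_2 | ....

rank_ℚ(R)=2; free=3−2=1
SNF(R) diag = [4, 8] → torsion [4, 8]

Answer: M ≅ ℤ^1 ⊕ ℤ/4 ⊕ ℤ/8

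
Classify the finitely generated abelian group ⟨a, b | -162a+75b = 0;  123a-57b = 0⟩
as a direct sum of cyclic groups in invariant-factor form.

Answer: M ≅ ℤ/3 ⊕ ℤ/3

Derivation:
rank_ℚ(R)=2; free=2−2=0
SNF(R) diag = [3, 3] → torsion [3, 3]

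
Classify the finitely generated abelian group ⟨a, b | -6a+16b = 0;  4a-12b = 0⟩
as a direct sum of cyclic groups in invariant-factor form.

Answer: M ≅ ℤ/2 ⊕ ℤ/4

Derivation:
rank_ℚ(R)=2; free=2−2=0
SNF(R) diag = [2, 4] → torsion [2, 4]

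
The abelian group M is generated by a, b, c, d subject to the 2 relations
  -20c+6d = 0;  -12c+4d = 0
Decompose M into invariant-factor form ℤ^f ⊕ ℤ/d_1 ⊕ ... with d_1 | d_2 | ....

rank_ℚ(R)=2; free=4−2=2
SNF(R) diag = [2, 4] → torsion [2, 4]

Answer: M ≅ ℤ^2 ⊕ ℤ/2 ⊕ ℤ/4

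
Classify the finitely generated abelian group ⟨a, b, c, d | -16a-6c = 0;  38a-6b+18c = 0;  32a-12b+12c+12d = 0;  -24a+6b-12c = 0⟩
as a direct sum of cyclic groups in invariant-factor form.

Answer: M ≅ ℤ/2 ⊕ ℤ/6 ⊕ ℤ/6 ⊕ ℤ/12

Derivation:
rank_ℚ(R)=4; free=4−4=0
SNF(R) diag = [2, 6, 6, 12] → torsion [2, 6, 6, 12]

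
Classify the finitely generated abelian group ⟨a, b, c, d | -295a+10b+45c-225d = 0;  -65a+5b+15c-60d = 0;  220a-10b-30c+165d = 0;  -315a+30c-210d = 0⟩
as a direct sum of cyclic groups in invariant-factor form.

Answer: M ≅ ℤ/5 ⊕ ℤ/15 ⊕ ℤ/15 ⊕ ℤ/45

Derivation:
rank_ℚ(R)=4; free=4−4=0
SNF(R) diag = [5, 15, 15, 45] → torsion [5, 15, 15, 45]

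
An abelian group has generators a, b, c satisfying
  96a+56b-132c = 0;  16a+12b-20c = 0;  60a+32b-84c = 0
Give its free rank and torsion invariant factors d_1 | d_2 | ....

rank_ℚ(R)=3; free=3−3=0
SNF(R) diag = [4, 4, 12] → torsion [4, 4, 12]

Answer: M ≅ ℤ/4 ⊕ ℤ/4 ⊕ ℤ/12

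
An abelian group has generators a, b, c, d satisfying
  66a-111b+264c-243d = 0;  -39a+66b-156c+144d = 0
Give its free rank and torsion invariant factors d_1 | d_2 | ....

rank_ℚ(R)=2; free=4−2=2
SNF(R) diag = [3, 9] → torsion [3, 9]

Answer: M ≅ ℤ^2 ⊕ ℤ/3 ⊕ ℤ/9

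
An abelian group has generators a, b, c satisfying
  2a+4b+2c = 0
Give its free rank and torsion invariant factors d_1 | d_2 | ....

Answer: M ≅ ℤ^2 ⊕ ℤ/2

Derivation:
rank_ℚ(R)=1; free=3−1=2
SNF(R) diag = [2] → torsion [2]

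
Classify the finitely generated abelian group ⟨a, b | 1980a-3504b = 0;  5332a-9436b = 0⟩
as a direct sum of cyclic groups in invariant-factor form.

rank_ℚ(R)=2; free=2−2=0
SNF(R) diag = [4, 12] → torsion [4, 12]

Answer: M ≅ ℤ/4 ⊕ ℤ/12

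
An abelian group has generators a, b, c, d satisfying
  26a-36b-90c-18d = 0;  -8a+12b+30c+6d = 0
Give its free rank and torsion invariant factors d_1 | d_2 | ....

Answer: M ≅ ℤ^2 ⊕ ℤ/2 ⊕ ℤ/6

Derivation:
rank_ℚ(R)=2; free=4−2=2
SNF(R) diag = [2, 6] → torsion [2, 6]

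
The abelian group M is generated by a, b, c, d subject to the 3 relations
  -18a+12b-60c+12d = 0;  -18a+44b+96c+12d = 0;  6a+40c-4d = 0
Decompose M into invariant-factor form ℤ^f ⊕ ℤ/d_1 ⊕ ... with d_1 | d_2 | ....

rank_ℚ(R)=3; free=4−3=1
SNF(R) diag = [2, 4, 12] → torsion [2, 4, 12]

Answer: M ≅ ℤ^1 ⊕ ℤ/2 ⊕ ℤ/4 ⊕ ℤ/12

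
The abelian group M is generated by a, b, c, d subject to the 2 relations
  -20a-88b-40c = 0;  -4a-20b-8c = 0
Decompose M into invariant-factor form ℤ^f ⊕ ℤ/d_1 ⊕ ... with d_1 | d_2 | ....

rank_ℚ(R)=2; free=4−2=2
SNF(R) diag = [4, 12] → torsion [4, 12]

Answer: M ≅ ℤ^2 ⊕ ℤ/4 ⊕ ℤ/12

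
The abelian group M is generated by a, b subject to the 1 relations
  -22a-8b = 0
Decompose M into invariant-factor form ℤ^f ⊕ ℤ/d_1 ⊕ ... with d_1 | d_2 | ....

rank_ℚ(R)=1; free=2−1=1
SNF(R) diag = [2] → torsion [2]

Answer: M ≅ ℤ^1 ⊕ ℤ/2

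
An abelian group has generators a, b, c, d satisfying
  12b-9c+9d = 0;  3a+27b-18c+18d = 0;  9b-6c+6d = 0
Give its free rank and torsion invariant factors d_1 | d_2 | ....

rank_ℚ(R)=3; free=4−3=1
SNF(R) diag = [3, 3, 3] → torsion [3, 3, 3]

Answer: M ≅ ℤ^1 ⊕ ℤ/3 ⊕ ℤ/3 ⊕ ℤ/3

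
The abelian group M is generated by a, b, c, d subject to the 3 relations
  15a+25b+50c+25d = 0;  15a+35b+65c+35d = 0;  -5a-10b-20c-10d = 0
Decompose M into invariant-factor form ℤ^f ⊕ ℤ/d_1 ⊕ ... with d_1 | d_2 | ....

rank_ℚ(R)=3; free=4−3=1
SNF(R) diag = [5, 5, 5] → torsion [5, 5, 5]

Answer: M ≅ ℤ^1 ⊕ ℤ/5 ⊕ ℤ/5 ⊕ ℤ/5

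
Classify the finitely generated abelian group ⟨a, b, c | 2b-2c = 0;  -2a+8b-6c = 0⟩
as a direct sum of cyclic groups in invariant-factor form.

rank_ℚ(R)=2; free=3−2=1
SNF(R) diag = [2, 2] → torsion [2, 2]

Answer: M ≅ ℤ^1 ⊕ ℤ/2 ⊕ ℤ/2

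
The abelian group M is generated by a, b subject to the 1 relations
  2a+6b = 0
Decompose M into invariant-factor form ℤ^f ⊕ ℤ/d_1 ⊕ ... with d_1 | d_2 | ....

Answer: M ≅ ℤ^1 ⊕ ℤ/2

Derivation:
rank_ℚ(R)=1; free=2−1=1
SNF(R) diag = [2] → torsion [2]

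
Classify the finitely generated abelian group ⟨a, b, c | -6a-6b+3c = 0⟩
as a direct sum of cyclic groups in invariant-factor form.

rank_ℚ(R)=1; free=3−1=2
SNF(R) diag = [3] → torsion [3]

Answer: M ≅ ℤ^2 ⊕ ℤ/3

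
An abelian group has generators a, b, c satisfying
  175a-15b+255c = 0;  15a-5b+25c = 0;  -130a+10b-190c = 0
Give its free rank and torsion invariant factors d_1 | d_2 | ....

rank_ℚ(R)=3; free=3−3=0
SNF(R) diag = [5, 10, 20] → torsion [5, 10, 20]

Answer: M ≅ ℤ/5 ⊕ ℤ/10 ⊕ ℤ/20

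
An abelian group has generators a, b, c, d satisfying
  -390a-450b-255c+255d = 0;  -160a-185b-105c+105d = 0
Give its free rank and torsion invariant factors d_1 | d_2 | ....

Answer: M ≅ ℤ^2 ⊕ ℤ/5 ⊕ ℤ/15

Derivation:
rank_ℚ(R)=2; free=4−2=2
SNF(R) diag = [5, 15] → torsion [5, 15]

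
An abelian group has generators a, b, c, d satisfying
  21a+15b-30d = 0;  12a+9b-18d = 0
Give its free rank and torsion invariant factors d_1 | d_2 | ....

rank_ℚ(R)=2; free=4−2=2
SNF(R) diag = [3, 3] → torsion [3, 3]

Answer: M ≅ ℤ^2 ⊕ ℤ/3 ⊕ ℤ/3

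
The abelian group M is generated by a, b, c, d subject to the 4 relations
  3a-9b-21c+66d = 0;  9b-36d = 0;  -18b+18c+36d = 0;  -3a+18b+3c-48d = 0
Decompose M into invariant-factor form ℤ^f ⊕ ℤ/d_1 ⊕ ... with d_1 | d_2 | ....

rank_ℚ(R)=4; free=4−4=0
SNF(R) diag = [3, 9, 18, 18] → torsion [3, 9, 18, 18]

Answer: M ≅ ℤ/3 ⊕ ℤ/9 ⊕ ℤ/18 ⊕ ℤ/18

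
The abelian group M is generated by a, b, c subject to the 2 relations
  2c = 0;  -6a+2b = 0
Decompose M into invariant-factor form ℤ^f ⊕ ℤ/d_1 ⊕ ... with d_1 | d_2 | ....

rank_ℚ(R)=2; free=3−2=1
SNF(R) diag = [2, 2] → torsion [2, 2]

Answer: M ≅ ℤ^1 ⊕ ℤ/2 ⊕ ℤ/2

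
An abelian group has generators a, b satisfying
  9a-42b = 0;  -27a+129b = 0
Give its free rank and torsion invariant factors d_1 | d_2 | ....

rank_ℚ(R)=2; free=2−2=0
SNF(R) diag = [3, 9] → torsion [3, 9]

Answer: M ≅ ℤ/3 ⊕ ℤ/9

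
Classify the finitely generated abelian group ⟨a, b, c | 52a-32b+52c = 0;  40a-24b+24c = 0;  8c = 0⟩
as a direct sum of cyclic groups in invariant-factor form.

rank_ℚ(R)=3; free=3−3=0
SNF(R) diag = [4, 8, 8] → torsion [4, 8, 8]

Answer: M ≅ ℤ/4 ⊕ ℤ/8 ⊕ ℤ/8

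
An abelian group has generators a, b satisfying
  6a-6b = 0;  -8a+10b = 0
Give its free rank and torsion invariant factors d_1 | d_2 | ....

Answer: M ≅ ℤ/2 ⊕ ℤ/6

Derivation:
rank_ℚ(R)=2; free=2−2=0
SNF(R) diag = [2, 6] → torsion [2, 6]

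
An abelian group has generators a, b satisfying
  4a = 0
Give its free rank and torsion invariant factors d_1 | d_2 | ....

rank_ℚ(R)=1; free=2−1=1
SNF(R) diag = [4] → torsion [4]

Answer: M ≅ ℤ^1 ⊕ ℤ/4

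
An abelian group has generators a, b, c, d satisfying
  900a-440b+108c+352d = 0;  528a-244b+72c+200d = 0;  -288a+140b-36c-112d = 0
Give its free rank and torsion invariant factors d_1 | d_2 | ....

rank_ℚ(R)=3; free=4−3=1
SNF(R) diag = [4, 12, 36] → torsion [4, 12, 36]

Answer: M ≅ ℤ^1 ⊕ ℤ/4 ⊕ ℤ/12 ⊕ ℤ/36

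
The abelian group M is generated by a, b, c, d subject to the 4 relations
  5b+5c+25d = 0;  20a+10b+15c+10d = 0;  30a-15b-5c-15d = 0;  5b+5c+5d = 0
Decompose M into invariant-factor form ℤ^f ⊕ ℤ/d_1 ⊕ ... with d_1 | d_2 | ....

Answer: M ≅ ℤ/5 ⊕ ℤ/5 ⊕ ℤ/10 ⊕ ℤ/20

Derivation:
rank_ℚ(R)=4; free=4−4=0
SNF(R) diag = [5, 5, 10, 20] → torsion [5, 5, 10, 20]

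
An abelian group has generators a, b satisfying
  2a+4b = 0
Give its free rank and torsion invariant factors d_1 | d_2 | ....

rank_ℚ(R)=1; free=2−1=1
SNF(R) diag = [2] → torsion [2]

Answer: M ≅ ℤ^1 ⊕ ℤ/2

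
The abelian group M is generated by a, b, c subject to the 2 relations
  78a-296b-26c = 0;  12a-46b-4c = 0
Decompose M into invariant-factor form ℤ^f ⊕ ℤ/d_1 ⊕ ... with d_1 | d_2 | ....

Answer: M ≅ ℤ^1 ⊕ ℤ/2 ⊕ ℤ/6

Derivation:
rank_ℚ(R)=2; free=3−2=1
SNF(R) diag = [2, 6] → torsion [2, 6]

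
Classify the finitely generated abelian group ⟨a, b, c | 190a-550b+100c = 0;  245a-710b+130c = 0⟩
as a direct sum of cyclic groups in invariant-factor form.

Answer: M ≅ ℤ^1 ⊕ ℤ/5 ⊕ ℤ/10

Derivation:
rank_ℚ(R)=2; free=3−2=1
SNF(R) diag = [5, 10] → torsion [5, 10]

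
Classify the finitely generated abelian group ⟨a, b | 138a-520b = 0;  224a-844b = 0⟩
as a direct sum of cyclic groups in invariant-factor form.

rank_ℚ(R)=2; free=2−2=0
SNF(R) diag = [2, 4] → torsion [2, 4]

Answer: M ≅ ℤ/2 ⊕ ℤ/4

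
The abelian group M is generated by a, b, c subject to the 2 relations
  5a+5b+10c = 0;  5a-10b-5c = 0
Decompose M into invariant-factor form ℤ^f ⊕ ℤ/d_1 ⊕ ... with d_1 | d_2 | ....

rank_ℚ(R)=2; free=3−2=1
SNF(R) diag = [5, 15] → torsion [5, 15]

Answer: M ≅ ℤ^1 ⊕ ℤ/5 ⊕ ℤ/15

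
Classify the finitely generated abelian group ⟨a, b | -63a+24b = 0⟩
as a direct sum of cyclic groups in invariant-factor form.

Answer: M ≅ ℤ^1 ⊕ ℤ/3

Derivation:
rank_ℚ(R)=1; free=2−1=1
SNF(R) diag = [3] → torsion [3]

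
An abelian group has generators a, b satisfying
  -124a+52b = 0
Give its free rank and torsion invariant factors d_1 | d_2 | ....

rank_ℚ(R)=1; free=2−1=1
SNF(R) diag = [4] → torsion [4]

Answer: M ≅ ℤ^1 ⊕ ℤ/4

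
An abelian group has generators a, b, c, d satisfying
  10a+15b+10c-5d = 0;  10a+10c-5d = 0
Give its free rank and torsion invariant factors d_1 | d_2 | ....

Answer: M ≅ ℤ^2 ⊕ ℤ/5 ⊕ ℤ/15

Derivation:
rank_ℚ(R)=2; free=4−2=2
SNF(R) diag = [5, 15] → torsion [5, 15]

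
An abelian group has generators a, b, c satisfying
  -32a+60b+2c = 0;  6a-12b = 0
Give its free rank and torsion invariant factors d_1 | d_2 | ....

Answer: M ≅ ℤ^1 ⊕ ℤ/2 ⊕ ℤ/6

Derivation:
rank_ℚ(R)=2; free=3−2=1
SNF(R) diag = [2, 6] → torsion [2, 6]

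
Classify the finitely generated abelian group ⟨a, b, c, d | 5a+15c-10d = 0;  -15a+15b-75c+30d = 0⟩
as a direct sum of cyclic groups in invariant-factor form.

Answer: M ≅ ℤ^2 ⊕ ℤ/5 ⊕ ℤ/15

Derivation:
rank_ℚ(R)=2; free=4−2=2
SNF(R) diag = [5, 15] → torsion [5, 15]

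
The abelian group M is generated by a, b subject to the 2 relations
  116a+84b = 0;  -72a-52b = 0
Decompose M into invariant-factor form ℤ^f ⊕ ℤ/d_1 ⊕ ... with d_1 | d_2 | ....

rank_ℚ(R)=2; free=2−2=0
SNF(R) diag = [4, 4] → torsion [4, 4]

Answer: M ≅ ℤ/4 ⊕ ℤ/4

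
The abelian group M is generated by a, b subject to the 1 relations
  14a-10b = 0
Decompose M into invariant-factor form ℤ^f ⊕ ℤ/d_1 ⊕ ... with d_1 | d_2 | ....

Answer: M ≅ ℤ^1 ⊕ ℤ/2

Derivation:
rank_ℚ(R)=1; free=2−1=1
SNF(R) diag = [2] → torsion [2]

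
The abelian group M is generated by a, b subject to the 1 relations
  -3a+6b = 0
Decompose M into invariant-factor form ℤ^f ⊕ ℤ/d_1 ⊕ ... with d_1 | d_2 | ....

Answer: M ≅ ℤ^1 ⊕ ℤ/3

Derivation:
rank_ℚ(R)=1; free=2−1=1
SNF(R) diag = [3] → torsion [3]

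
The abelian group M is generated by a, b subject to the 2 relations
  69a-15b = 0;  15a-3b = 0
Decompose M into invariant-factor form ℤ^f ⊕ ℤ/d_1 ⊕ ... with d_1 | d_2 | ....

Answer: M ≅ ℤ/3 ⊕ ℤ/6

Derivation:
rank_ℚ(R)=2; free=2−2=0
SNF(R) diag = [3, 6] → torsion [3, 6]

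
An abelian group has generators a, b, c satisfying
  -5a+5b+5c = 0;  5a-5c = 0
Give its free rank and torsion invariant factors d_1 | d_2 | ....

Answer: M ≅ ℤ^1 ⊕ ℤ/5 ⊕ ℤ/5

Derivation:
rank_ℚ(R)=2; free=3−2=1
SNF(R) diag = [5, 5] → torsion [5, 5]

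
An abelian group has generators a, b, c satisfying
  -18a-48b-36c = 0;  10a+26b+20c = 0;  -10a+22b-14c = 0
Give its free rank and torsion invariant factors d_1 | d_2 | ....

Answer: M ≅ ℤ/2 ⊕ ℤ/6 ⊕ ℤ/6

Derivation:
rank_ℚ(R)=3; free=3−3=0
SNF(R) diag = [2, 6, 6] → torsion [2, 6, 6]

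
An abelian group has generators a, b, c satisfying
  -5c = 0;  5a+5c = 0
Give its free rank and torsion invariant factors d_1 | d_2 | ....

rank_ℚ(R)=2; free=3−2=1
SNF(R) diag = [5, 5] → torsion [5, 5]

Answer: M ≅ ℤ^1 ⊕ ℤ/5 ⊕ ℤ/5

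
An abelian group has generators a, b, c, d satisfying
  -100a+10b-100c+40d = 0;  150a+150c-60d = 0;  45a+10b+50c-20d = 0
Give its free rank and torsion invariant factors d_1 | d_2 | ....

Answer: M ≅ ℤ^1 ⊕ ℤ/5 ⊕ ℤ/10 ⊕ ℤ/30

Derivation:
rank_ℚ(R)=3; free=4−3=1
SNF(R) diag = [5, 10, 30] → torsion [5, 10, 30]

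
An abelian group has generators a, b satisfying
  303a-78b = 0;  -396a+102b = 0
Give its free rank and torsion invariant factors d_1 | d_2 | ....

rank_ℚ(R)=2; free=2−2=0
SNF(R) diag = [3, 6] → torsion [3, 6]

Answer: M ≅ ℤ/3 ⊕ ℤ/6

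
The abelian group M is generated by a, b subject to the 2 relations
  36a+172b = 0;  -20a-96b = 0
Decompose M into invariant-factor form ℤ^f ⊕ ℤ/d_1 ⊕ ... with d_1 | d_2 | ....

Answer: M ≅ ℤ/4 ⊕ ℤ/4

Derivation:
rank_ℚ(R)=2; free=2−2=0
SNF(R) diag = [4, 4] → torsion [4, 4]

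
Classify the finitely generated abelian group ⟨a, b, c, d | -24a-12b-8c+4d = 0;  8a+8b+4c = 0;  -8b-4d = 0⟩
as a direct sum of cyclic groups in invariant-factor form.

Answer: M ≅ ℤ^1 ⊕ ℤ/4 ⊕ ℤ/4 ⊕ ℤ/4

Derivation:
rank_ℚ(R)=3; free=4−3=1
SNF(R) diag = [4, 4, 4] → torsion [4, 4, 4]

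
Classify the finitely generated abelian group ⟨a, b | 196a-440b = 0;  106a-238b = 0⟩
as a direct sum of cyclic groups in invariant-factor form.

rank_ℚ(R)=2; free=2−2=0
SNF(R) diag = [2, 4] → torsion [2, 4]

Answer: M ≅ ℤ/2 ⊕ ℤ/4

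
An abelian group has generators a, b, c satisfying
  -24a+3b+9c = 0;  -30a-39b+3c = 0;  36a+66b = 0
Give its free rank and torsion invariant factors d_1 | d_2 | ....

Answer: M ≅ ℤ/3 ⊕ ℤ/6 ⊕ ℤ/6

Derivation:
rank_ℚ(R)=3; free=3−3=0
SNF(R) diag = [3, 6, 6] → torsion [3, 6, 6]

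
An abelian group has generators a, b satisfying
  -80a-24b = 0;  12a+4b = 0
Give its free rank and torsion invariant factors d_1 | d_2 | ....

rank_ℚ(R)=2; free=2−2=0
SNF(R) diag = [4, 8] → torsion [4, 8]

Answer: M ≅ ℤ/4 ⊕ ℤ/8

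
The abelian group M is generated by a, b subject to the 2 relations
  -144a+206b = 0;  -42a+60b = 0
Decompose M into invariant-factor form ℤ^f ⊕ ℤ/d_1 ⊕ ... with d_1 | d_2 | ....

rank_ℚ(R)=2; free=2−2=0
SNF(R) diag = [2, 6] → torsion [2, 6]

Answer: M ≅ ℤ/2 ⊕ ℤ/6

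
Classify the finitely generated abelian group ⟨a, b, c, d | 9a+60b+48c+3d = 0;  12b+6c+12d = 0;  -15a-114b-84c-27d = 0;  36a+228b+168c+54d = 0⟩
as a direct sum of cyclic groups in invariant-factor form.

rank_ℚ(R)=4; free=4−4=0
SNF(R) diag = [3, 6, 6, 18] → torsion [3, 6, 6, 18]

Answer: M ≅ ℤ/3 ⊕ ℤ/6 ⊕ ℤ/6 ⊕ ℤ/18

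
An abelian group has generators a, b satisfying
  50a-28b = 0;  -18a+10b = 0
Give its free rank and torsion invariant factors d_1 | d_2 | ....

Answer: M ≅ ℤ/2 ⊕ ℤ/2

Derivation:
rank_ℚ(R)=2; free=2−2=0
SNF(R) diag = [2, 2] → torsion [2, 2]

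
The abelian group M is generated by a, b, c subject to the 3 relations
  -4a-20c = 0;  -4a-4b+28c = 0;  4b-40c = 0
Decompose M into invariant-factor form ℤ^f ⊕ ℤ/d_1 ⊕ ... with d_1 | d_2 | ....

Answer: M ≅ ℤ/4 ⊕ ℤ/4 ⊕ ℤ/8

Derivation:
rank_ℚ(R)=3; free=3−3=0
SNF(R) diag = [4, 4, 8] → torsion [4, 4, 8]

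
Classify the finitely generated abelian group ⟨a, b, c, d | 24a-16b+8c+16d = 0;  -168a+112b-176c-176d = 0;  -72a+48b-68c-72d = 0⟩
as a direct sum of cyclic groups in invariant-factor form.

Answer: M ≅ ℤ^1 ⊕ ℤ/4 ⊕ ℤ/8 ⊕ ℤ/16

Derivation:
rank_ℚ(R)=3; free=4−3=1
SNF(R) diag = [4, 8, 16] → torsion [4, 8, 16]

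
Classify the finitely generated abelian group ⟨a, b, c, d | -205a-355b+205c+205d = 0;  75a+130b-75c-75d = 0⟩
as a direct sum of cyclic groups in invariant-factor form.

Answer: M ≅ ℤ^2 ⊕ ℤ/5 ⊕ ℤ/5

Derivation:
rank_ℚ(R)=2; free=4−2=2
SNF(R) diag = [5, 5] → torsion [5, 5]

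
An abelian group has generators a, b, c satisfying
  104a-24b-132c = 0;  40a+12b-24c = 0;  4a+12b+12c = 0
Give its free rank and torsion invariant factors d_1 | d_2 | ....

Answer: M ≅ ℤ/4 ⊕ ℤ/12 ⊕ ℤ/36

Derivation:
rank_ℚ(R)=3; free=3−3=0
SNF(R) diag = [4, 12, 36] → torsion [4, 12, 36]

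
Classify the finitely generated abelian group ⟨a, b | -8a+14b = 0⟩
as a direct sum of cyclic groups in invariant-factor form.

Answer: M ≅ ℤ^1 ⊕ ℤ/2

Derivation:
rank_ℚ(R)=1; free=2−1=1
SNF(R) diag = [2] → torsion [2]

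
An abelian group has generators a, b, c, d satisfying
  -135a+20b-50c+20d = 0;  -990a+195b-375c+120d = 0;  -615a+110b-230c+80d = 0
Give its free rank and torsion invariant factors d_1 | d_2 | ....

Answer: M ≅ ℤ^1 ⊕ ℤ/5 ⊕ ℤ/15 ⊕ ℤ/30

Derivation:
rank_ℚ(R)=3; free=4−3=1
SNF(R) diag = [5, 15, 30] → torsion [5, 15, 30]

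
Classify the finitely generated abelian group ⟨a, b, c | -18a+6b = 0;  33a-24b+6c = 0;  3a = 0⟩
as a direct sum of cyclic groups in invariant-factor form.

rank_ℚ(R)=3; free=3−3=0
SNF(R) diag = [3, 6, 6] → torsion [3, 6, 6]

Answer: M ≅ ℤ/3 ⊕ ℤ/6 ⊕ ℤ/6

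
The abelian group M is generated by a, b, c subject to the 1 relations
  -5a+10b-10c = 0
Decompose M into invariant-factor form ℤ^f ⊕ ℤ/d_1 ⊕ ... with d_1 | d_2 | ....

rank_ℚ(R)=1; free=3−1=2
SNF(R) diag = [5] → torsion [5]

Answer: M ≅ ℤ^2 ⊕ ℤ/5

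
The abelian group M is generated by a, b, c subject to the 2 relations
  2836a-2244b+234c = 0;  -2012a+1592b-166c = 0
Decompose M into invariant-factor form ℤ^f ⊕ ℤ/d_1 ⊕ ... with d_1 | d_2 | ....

Answer: M ≅ ℤ^1 ⊕ ℤ/2 ⊕ ℤ/4

Derivation:
rank_ℚ(R)=2; free=3−2=1
SNF(R) diag = [2, 4] → torsion [2, 4]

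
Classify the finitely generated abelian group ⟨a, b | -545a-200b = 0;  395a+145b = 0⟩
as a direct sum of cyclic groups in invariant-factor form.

Answer: M ≅ ℤ/5 ⊕ ℤ/5

Derivation:
rank_ℚ(R)=2; free=2−2=0
SNF(R) diag = [5, 5] → torsion [5, 5]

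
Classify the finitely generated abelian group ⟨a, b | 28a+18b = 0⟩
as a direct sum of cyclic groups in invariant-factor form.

rank_ℚ(R)=1; free=2−1=1
SNF(R) diag = [2] → torsion [2]

Answer: M ≅ ℤ^1 ⊕ ℤ/2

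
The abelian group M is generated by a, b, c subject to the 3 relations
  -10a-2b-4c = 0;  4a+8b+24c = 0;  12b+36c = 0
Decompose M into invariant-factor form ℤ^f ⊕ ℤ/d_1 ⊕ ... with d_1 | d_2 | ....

Answer: M ≅ ℤ/2 ⊕ ℤ/4 ⊕ ℤ/12

Derivation:
rank_ℚ(R)=3; free=3−3=0
SNF(R) diag = [2, 4, 12] → torsion [2, 4, 12]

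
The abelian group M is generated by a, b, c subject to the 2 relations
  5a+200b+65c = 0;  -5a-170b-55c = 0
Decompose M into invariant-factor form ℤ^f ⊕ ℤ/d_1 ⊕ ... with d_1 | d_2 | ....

rank_ℚ(R)=2; free=3−2=1
SNF(R) diag = [5, 10] → torsion [5, 10]

Answer: M ≅ ℤ^1 ⊕ ℤ/5 ⊕ ℤ/10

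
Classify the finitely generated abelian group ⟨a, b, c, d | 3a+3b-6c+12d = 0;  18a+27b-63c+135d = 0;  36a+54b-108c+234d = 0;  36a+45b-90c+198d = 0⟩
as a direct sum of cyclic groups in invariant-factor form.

Answer: M ≅ ℤ/3 ⊕ ℤ/9 ⊕ ℤ/9 ⊕ ℤ/18

Derivation:
rank_ℚ(R)=4; free=4−4=0
SNF(R) diag = [3, 9, 9, 18] → torsion [3, 9, 9, 18]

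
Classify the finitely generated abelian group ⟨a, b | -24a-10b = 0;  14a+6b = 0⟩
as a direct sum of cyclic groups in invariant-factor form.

rank_ℚ(R)=2; free=2−2=0
SNF(R) diag = [2, 2] → torsion [2, 2]

Answer: M ≅ ℤ/2 ⊕ ℤ/2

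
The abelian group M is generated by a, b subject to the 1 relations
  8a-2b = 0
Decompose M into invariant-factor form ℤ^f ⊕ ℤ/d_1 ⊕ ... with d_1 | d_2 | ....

rank_ℚ(R)=1; free=2−1=1
SNF(R) diag = [2] → torsion [2]

Answer: M ≅ ℤ^1 ⊕ ℤ/2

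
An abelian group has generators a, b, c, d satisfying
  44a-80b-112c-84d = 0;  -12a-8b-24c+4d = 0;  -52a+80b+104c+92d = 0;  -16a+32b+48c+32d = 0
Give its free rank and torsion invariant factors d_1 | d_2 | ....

rank_ℚ(R)=4; free=4−4=0
SNF(R) diag = [4, 8, 8, 16] → torsion [4, 8, 8, 16]

Answer: M ≅ ℤ/4 ⊕ ℤ/8 ⊕ ℤ/8 ⊕ ℤ/16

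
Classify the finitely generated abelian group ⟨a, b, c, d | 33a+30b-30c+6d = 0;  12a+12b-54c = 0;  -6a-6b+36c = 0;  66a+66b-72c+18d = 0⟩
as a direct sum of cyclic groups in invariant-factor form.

rank_ℚ(R)=4; free=4−4=0
SNF(R) diag = [3, 6, 18, 18] → torsion [3, 6, 18, 18]

Answer: M ≅ ℤ/3 ⊕ ℤ/6 ⊕ ℤ/18 ⊕ ℤ/18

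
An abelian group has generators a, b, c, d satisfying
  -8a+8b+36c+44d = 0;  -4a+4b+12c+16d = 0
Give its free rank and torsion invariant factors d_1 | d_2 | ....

Answer: M ≅ ℤ^2 ⊕ ℤ/4 ⊕ ℤ/12

Derivation:
rank_ℚ(R)=2; free=4−2=2
SNF(R) diag = [4, 12] → torsion [4, 12]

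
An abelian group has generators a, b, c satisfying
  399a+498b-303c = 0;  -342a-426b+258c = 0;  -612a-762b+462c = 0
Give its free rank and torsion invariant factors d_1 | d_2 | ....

rank_ℚ(R)=3; free=3−3=0
SNF(R) diag = [3, 6, 18] → torsion [3, 6, 18]

Answer: M ≅ ℤ/3 ⊕ ℤ/6 ⊕ ℤ/18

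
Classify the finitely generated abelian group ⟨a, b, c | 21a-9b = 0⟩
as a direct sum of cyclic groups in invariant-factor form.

rank_ℚ(R)=1; free=3−1=2
SNF(R) diag = [3] → torsion [3]

Answer: M ≅ ℤ^2 ⊕ ℤ/3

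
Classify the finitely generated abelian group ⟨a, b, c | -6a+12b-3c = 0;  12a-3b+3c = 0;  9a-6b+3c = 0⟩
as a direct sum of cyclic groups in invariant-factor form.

rank_ℚ(R)=3; free=3−3=0
SNF(R) diag = [3, 3, 3] → torsion [3, 3, 3]

Answer: M ≅ ℤ/3 ⊕ ℤ/3 ⊕ ℤ/3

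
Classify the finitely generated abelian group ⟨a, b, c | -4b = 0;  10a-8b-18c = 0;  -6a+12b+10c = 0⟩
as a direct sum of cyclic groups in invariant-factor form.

rank_ℚ(R)=3; free=3−3=0
SNF(R) diag = [2, 4, 4] → torsion [2, 4, 4]

Answer: M ≅ ℤ/2 ⊕ ℤ/4 ⊕ ℤ/4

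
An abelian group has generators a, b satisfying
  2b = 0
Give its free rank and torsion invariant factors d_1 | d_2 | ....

Answer: M ≅ ℤ^1 ⊕ ℤ/2

Derivation:
rank_ℚ(R)=1; free=2−1=1
SNF(R) diag = [2] → torsion [2]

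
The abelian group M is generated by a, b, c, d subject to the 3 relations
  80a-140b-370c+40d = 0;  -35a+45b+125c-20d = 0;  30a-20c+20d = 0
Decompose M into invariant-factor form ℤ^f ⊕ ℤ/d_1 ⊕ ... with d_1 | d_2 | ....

Answer: M ≅ ℤ^1 ⊕ ℤ/5 ⊕ ℤ/10 ⊕ ℤ/10

Derivation:
rank_ℚ(R)=3; free=4−3=1
SNF(R) diag = [5, 10, 10] → torsion [5, 10, 10]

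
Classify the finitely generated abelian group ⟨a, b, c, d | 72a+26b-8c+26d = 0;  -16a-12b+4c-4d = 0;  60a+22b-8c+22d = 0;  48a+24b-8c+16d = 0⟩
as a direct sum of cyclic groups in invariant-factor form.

rank_ℚ(R)=4; free=4−4=0
SNF(R) diag = [2, 4, 4, 8] → torsion [2, 4, 4, 8]

Answer: M ≅ ℤ/2 ⊕ ℤ/4 ⊕ ℤ/4 ⊕ ℤ/8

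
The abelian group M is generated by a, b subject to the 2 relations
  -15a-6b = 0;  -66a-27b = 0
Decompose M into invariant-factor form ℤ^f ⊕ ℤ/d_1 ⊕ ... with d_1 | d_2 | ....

Answer: M ≅ ℤ/3 ⊕ ℤ/3

Derivation:
rank_ℚ(R)=2; free=2−2=0
SNF(R) diag = [3, 3] → torsion [3, 3]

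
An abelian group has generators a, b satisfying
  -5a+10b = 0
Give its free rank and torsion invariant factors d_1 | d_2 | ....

Answer: M ≅ ℤ^1 ⊕ ℤ/5

Derivation:
rank_ℚ(R)=1; free=2−1=1
SNF(R) diag = [5] → torsion [5]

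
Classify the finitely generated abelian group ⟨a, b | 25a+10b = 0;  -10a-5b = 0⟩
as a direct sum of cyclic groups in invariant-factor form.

rank_ℚ(R)=2; free=2−2=0
SNF(R) diag = [5, 5] → torsion [5, 5]

Answer: M ≅ ℤ/5 ⊕ ℤ/5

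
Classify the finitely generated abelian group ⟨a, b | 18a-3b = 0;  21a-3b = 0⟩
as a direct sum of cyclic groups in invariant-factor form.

Answer: M ≅ ℤ/3 ⊕ ℤ/3

Derivation:
rank_ℚ(R)=2; free=2−2=0
SNF(R) diag = [3, 3] → torsion [3, 3]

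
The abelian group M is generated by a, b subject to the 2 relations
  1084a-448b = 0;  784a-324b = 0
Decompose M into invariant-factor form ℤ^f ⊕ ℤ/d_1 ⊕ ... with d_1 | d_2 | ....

rank_ℚ(R)=2; free=2−2=0
SNF(R) diag = [4, 4] → torsion [4, 4]

Answer: M ≅ ℤ/4 ⊕ ℤ/4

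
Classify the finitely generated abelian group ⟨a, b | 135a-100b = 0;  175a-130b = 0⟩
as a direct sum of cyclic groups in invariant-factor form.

Answer: M ≅ ℤ/5 ⊕ ℤ/10

Derivation:
rank_ℚ(R)=2; free=2−2=0
SNF(R) diag = [5, 10] → torsion [5, 10]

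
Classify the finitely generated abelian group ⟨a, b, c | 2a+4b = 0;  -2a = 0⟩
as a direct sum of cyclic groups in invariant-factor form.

Answer: M ≅ ℤ^1 ⊕ ℤ/2 ⊕ ℤ/4

Derivation:
rank_ℚ(R)=2; free=3−2=1
SNF(R) diag = [2, 4] → torsion [2, 4]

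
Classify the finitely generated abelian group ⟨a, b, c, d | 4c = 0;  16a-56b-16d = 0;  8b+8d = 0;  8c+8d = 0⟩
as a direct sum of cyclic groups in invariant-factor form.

rank_ℚ(R)=4; free=4−4=0
SNF(R) diag = [4, 8, 8, 16] → torsion [4, 8, 8, 16]

Answer: M ≅ ℤ/4 ⊕ ℤ/8 ⊕ ℤ/8 ⊕ ℤ/16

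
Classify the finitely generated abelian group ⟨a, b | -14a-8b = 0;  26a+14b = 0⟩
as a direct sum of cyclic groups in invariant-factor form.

rank_ℚ(R)=2; free=2−2=0
SNF(R) diag = [2, 6] → torsion [2, 6]

Answer: M ≅ ℤ/2 ⊕ ℤ/6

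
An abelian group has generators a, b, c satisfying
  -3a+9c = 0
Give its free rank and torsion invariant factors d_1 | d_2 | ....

rank_ℚ(R)=1; free=3−1=2
SNF(R) diag = [3] → torsion [3]

Answer: M ≅ ℤ^2 ⊕ ℤ/3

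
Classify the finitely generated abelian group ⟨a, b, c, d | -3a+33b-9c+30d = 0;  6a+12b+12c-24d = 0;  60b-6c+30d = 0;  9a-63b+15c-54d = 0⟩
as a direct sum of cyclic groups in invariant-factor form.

rank_ℚ(R)=4; free=4−4=0
SNF(R) diag = [3, 6, 6, 12] → torsion [3, 6, 6, 12]

Answer: M ≅ ℤ/3 ⊕ ℤ/6 ⊕ ℤ/6 ⊕ ℤ/12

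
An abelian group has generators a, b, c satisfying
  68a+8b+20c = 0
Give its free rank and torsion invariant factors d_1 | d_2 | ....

Answer: M ≅ ℤ^2 ⊕ ℤ/4

Derivation:
rank_ℚ(R)=1; free=3−1=2
SNF(R) diag = [4] → torsion [4]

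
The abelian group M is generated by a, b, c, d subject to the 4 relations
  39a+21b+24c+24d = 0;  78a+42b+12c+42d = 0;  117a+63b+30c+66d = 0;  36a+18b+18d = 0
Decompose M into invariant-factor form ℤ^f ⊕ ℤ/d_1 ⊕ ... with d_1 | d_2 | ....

Answer: M ≅ ℤ/3 ⊕ ℤ/6 ⊕ ℤ/6 ⊕ ℤ/18

Derivation:
rank_ℚ(R)=4; free=4−4=0
SNF(R) diag = [3, 6, 6, 18] → torsion [3, 6, 6, 18]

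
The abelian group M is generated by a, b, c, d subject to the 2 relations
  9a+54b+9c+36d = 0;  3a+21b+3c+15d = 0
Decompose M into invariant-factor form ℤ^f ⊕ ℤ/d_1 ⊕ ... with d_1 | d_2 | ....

rank_ℚ(R)=2; free=4−2=2
SNF(R) diag = [3, 9] → torsion [3, 9]

Answer: M ≅ ℤ^2 ⊕ ℤ/3 ⊕ ℤ/9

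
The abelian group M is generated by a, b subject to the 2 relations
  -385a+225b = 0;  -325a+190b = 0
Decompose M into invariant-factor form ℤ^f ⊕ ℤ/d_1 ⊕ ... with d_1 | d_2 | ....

rank_ℚ(R)=2; free=2−2=0
SNF(R) diag = [5, 5] → torsion [5, 5]

Answer: M ≅ ℤ/5 ⊕ ℤ/5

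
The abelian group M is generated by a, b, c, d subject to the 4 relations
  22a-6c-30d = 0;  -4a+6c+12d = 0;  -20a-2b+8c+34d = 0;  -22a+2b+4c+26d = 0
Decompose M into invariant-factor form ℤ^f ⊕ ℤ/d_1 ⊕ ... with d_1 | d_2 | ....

Answer: M ≅ ℤ/2 ⊕ ℤ/2 ⊕ ℤ/6 ⊕ ℤ/18

Derivation:
rank_ℚ(R)=4; free=4−4=0
SNF(R) diag = [2, 2, 6, 18] → torsion [2, 2, 6, 18]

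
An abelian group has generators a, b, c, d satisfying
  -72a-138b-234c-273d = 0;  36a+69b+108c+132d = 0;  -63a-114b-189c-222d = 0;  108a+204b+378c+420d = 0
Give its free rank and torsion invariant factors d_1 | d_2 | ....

rank_ℚ(R)=4; free=4−4=0
SNF(R) diag = [3, 9, 9, 18] → torsion [3, 9, 9, 18]

Answer: M ≅ ℤ/3 ⊕ ℤ/9 ⊕ ℤ/9 ⊕ ℤ/18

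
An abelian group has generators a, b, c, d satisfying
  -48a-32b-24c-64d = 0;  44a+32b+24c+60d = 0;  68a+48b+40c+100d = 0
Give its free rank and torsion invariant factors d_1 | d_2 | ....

Answer: M ≅ ℤ^1 ⊕ ℤ/4 ⊕ ℤ/8 ⊕ ℤ/16

Derivation:
rank_ℚ(R)=3; free=4−3=1
SNF(R) diag = [4, 8, 16] → torsion [4, 8, 16]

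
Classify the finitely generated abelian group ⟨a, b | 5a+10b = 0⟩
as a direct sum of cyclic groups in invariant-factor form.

rank_ℚ(R)=1; free=2−1=1
SNF(R) diag = [5] → torsion [5]

Answer: M ≅ ℤ^1 ⊕ ℤ/5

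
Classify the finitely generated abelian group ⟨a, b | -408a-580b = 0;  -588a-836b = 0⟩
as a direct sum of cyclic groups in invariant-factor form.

rank_ℚ(R)=2; free=2−2=0
SNF(R) diag = [4, 12] → torsion [4, 12]

Answer: M ≅ ℤ/4 ⊕ ℤ/12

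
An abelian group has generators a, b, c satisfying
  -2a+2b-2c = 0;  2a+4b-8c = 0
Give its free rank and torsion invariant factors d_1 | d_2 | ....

Answer: M ≅ ℤ^1 ⊕ ℤ/2 ⊕ ℤ/2

Derivation:
rank_ℚ(R)=2; free=3−2=1
SNF(R) diag = [2, 2] → torsion [2, 2]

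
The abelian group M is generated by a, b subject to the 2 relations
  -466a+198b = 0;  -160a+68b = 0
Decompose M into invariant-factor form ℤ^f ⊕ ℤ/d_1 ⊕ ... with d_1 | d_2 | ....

Answer: M ≅ ℤ/2 ⊕ ℤ/4

Derivation:
rank_ℚ(R)=2; free=2−2=0
SNF(R) diag = [2, 4] → torsion [2, 4]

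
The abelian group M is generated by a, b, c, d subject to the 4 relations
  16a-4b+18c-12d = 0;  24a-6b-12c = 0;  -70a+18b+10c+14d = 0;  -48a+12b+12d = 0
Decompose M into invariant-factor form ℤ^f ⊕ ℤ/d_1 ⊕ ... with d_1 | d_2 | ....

rank_ℚ(R)=4; free=4−4=0
SNF(R) diag = [2, 2, 6, 12] → torsion [2, 2, 6, 12]

Answer: M ≅ ℤ/2 ⊕ ℤ/2 ⊕ ℤ/6 ⊕ ℤ/12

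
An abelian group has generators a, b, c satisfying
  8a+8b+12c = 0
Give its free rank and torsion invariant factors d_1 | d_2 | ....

Answer: M ≅ ℤ^2 ⊕ ℤ/4

Derivation:
rank_ℚ(R)=1; free=3−1=2
SNF(R) diag = [4] → torsion [4]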